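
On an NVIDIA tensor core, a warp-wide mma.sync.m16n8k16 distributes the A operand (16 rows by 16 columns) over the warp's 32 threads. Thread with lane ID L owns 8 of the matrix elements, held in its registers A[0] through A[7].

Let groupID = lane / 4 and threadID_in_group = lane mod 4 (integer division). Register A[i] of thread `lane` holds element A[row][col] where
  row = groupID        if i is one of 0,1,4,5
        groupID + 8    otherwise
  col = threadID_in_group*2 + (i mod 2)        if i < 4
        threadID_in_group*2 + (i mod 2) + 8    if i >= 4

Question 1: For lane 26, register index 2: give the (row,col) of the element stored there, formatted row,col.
14,4

L=26→G=26>>2=6, T=26&3=2
[2]→row 6+8=14  col 2·2+0+0=4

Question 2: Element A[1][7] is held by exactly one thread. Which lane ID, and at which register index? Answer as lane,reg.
r: 1->gid=1,r8=0  c: 7->c8=0,tid=3,i&1=1
L=1*4+3=7  i=0*4+0*2+1=1

7,1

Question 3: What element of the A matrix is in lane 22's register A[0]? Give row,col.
5,4

22: g=5,t=2
[0] (5+0,2*2+0+0) = (5,4)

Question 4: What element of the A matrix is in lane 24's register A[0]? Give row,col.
lane 24⇒24/4=6, 24 mod 4=0
i=0  r:6+0⇒6  c:2·0+0+0⇒0

6,0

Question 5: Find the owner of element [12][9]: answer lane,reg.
r=12⇒gr=4,Rb=1  c=9⇒Cb=1,th=0,odd=1
L=4*4+0=16  i=1*4+1*2+1=7

16,7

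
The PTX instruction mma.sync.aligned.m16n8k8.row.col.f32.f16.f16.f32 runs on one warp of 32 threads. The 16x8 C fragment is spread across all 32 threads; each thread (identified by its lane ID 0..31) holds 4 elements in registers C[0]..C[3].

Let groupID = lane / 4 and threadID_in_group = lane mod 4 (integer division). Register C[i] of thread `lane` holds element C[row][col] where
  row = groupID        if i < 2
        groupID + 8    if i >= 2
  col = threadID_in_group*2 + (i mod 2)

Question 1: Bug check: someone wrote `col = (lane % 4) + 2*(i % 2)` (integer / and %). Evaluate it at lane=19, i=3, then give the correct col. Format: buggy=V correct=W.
buggy=5 correct=7

`(lane % 4) + 2*(i % 2)`[19,3]->5
L=19->g=19>>2=4, t=19&3=3
[3]->row 4+8=12  col 3·2+1=7
col: 5 vs 7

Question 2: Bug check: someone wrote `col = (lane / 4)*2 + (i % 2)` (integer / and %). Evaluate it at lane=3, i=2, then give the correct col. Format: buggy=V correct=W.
`(lane / 4)*2 + (i % 2)`[3,2]->0
lane 3->3/4=0, 3 mod 4=3
i=2  r:0+8->8  c:2·3+0->6
col: 0 vs 6

buggy=0 correct=6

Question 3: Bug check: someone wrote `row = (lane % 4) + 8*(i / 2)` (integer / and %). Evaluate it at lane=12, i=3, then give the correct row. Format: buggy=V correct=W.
buggy=8 correct=11

`(lane % 4) + 8*(i / 2)`[12,3]→8
lane 12→12/4=3, 12 mod 4=0
i=3  r:3+8→11  c:2·0+1→1
row: 8 vs 11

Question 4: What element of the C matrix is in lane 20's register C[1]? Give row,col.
5,1

L=20⇒gr=20>>2=5, th=20&3=0
[1]⇒row 5+0=5  col 0·2+1=1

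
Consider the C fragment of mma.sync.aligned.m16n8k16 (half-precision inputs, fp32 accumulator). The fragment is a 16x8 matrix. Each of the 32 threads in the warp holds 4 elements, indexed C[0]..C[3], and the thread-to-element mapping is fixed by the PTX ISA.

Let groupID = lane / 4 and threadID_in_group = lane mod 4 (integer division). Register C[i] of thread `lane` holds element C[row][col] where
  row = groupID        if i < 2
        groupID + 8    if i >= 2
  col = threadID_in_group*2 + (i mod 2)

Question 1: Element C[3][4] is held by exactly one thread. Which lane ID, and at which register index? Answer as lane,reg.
14,0

r:3=>grp=3,rB=0  c:4=>tig=2,lo=0
L=3*4+2=14  i=0*2+0=0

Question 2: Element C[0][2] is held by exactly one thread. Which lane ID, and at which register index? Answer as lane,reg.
1,0

r:0=>grp=0,rB=0  c:2=>tig=1,lo=0
L=0*4+1=1  i=0*2+0=0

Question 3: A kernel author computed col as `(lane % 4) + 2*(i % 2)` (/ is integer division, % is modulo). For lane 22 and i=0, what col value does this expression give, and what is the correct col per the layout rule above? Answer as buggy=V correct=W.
`(lane % 4) + 2*(i % 2)`[22,0]->2
L=22->g=22>>2=5, t=22&3=2
[0]->row 5+0=5  col 2·2+0=4
col: 2 vs 4

buggy=2 correct=4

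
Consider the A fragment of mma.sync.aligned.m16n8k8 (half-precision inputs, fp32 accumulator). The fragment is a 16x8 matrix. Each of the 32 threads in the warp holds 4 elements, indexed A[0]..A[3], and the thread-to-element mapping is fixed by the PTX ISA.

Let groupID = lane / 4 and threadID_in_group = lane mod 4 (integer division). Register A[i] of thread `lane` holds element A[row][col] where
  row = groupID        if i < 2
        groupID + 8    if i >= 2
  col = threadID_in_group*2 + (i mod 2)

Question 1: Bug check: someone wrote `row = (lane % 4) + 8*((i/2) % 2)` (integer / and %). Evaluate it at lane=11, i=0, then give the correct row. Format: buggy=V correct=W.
buggy=3 correct=2

`(lane % 4) + 8*((i/2) % 2)`[11,0]->3
lane 11->11/4=2, 11 mod 4=3
i=0  r:2+0->2  c:2·3+0->6
row: 3 vs 2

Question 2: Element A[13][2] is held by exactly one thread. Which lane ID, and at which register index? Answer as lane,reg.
21,2

r=13→G=5,rhi=1  c=2→T=1,p=0
L=5*4+1=21  i=1*2+0=2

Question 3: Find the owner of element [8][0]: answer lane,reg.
r:8=>grp=0,rB=1  c:0=>tig=0,lo=0
L=0*4+0=0  i=1*2+0=2

0,2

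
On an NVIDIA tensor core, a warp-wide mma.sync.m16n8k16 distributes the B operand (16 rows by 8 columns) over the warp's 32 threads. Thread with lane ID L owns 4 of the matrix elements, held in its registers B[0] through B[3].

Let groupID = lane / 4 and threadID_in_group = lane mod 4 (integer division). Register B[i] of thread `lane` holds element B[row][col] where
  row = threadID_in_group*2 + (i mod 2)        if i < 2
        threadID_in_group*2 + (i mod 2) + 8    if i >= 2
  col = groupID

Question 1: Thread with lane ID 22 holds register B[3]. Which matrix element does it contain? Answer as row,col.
13,5

22: G=5,T=2
[3] (2*2+1+8,5) = (13,5)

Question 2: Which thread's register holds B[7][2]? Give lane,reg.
c=2->g=2  r=7->rb=0,t=3,b0=1
L=2*4+3=11  i=0*2+1=1

11,1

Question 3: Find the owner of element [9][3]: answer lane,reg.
12,3

c=3->g=3  r=9->rb=1,t=0,b0=1
L=3*4+0=12  i=1*2+1=3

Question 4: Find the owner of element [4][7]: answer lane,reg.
c=7→G=7  r=4→rhi=0,T=2,p=0
L=7*4+2=30  i=0*2+0=0

30,0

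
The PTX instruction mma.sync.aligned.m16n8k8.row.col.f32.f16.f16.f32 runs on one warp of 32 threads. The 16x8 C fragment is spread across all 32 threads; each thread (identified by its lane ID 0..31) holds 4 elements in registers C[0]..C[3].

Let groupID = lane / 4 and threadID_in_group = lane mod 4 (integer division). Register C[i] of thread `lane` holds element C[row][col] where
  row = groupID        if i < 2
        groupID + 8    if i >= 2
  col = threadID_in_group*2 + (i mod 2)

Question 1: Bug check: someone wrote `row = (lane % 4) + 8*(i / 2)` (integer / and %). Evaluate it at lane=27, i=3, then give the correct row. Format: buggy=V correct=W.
`(lane % 4) + 8*(i / 2)`[27,3]=>11
L=27=>grp=27>>2=6, tig=27&3=3
[3]=>row 6+8=14  col 3·2+1=7
row: 11 vs 14

buggy=11 correct=14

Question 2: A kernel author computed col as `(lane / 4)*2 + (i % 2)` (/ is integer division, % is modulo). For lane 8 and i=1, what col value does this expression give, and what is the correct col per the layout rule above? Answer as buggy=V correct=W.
`(lane / 4)*2 + (i % 2)`[8,1]->5
8: gid=2,tid=0
[1] (2+0,0*2+1) = (2,1)
col: 5 vs 1

buggy=5 correct=1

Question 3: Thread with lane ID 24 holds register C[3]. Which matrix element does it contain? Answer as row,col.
14,1

L=24=>grp=24>>2=6, tig=24&3=0
[3]=>row 6+8=14  col 0·2+1=1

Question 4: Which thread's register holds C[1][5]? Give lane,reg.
6,1

r=1→G=1,rhi=0  c=5→T=2,p=1
L=1*4+2=6  i=0*2+1=1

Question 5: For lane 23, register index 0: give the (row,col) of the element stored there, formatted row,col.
lane 23: g=5 (23/4), t=3 (23%4)
i=0: r=5+0=5, c=3*2+0=6

5,6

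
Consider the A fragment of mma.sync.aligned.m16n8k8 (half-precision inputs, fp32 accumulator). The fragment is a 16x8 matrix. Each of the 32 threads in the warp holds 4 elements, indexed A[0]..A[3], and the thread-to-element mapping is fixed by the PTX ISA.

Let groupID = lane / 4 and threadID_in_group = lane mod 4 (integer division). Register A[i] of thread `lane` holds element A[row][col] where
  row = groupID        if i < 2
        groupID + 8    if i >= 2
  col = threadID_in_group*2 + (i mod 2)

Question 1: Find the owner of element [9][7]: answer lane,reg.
7,3

r=9->g=1,rb=1  c=7->t=3,b0=1
L=1*4+3=7  i=1*2+1=3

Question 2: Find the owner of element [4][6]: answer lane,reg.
19,0

r=4->g=4,rb=0  c=6->t=3,b0=0
L=4*4+3=19  i=0*2+0=0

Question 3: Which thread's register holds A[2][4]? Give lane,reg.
10,0

r: 2->gid=2,r8=0  c: 4->tid=2,i&1=0
L=2*4+2=10  i=0*2+0=0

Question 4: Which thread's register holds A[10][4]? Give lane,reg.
r=10⇒gr=2,Rb=1  c=4⇒th=2,odd=0
L=2*4+2=10  i=1*2+0=2

10,2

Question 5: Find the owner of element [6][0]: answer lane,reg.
r:6=>grp=6,rB=0  c:0=>tig=0,lo=0
L=6*4+0=24  i=0*2+0=0

24,0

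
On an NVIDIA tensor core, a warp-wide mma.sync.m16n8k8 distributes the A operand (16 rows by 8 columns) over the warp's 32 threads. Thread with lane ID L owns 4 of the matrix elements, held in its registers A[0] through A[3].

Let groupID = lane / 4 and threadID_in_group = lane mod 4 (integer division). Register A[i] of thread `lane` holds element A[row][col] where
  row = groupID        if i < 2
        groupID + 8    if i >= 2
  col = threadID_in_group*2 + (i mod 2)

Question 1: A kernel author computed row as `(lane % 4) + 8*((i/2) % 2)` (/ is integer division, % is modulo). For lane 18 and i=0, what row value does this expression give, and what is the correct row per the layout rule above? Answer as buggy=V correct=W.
buggy=2 correct=4

`(lane % 4) + 8*((i/2) % 2)`[18,0]->2
lane 18->18/4=4, 18 mod 4=2
i=0  r:4+0->4  c:2·2+0->4
row: 2 vs 4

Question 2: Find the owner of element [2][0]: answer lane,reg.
8,0

r:2=>grp=2,rB=0  c:0=>tig=0,lo=0
L=2*4+0=8  i=0*2+0=0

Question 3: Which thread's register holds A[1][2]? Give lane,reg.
r=1→G=1,rhi=0  c=2→T=1,p=0
L=1*4+1=5  i=0*2+0=0

5,0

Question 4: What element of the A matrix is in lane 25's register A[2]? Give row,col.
14,2

lane 25: gid=6 (25/4), tid=1 (25%4)
i=2: r=6+8=14, c=1*2+0=2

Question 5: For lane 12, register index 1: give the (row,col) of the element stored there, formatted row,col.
lane 12: gid=3 (12/4), tid=0 (12%4)
i=1: r=3+0=3, c=0*2+1=1

3,1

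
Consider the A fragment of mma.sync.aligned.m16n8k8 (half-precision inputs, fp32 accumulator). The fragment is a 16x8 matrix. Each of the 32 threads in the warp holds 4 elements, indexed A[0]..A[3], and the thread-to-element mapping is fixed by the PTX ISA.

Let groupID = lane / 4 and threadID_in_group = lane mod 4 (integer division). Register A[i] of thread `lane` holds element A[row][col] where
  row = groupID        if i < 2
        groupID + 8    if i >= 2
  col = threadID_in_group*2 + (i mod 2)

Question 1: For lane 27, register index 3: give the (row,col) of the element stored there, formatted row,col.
14,7

L=27⇒gr=27>>2=6, th=27&3=3
[3]⇒row 6+8=14  col 3·2+1=7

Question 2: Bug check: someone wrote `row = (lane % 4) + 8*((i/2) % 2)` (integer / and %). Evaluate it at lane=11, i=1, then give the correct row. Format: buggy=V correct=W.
buggy=3 correct=2

`(lane % 4) + 8*((i/2) % 2)`[11,1]->3
11: g=2,t=3
[1] (2+0,3*2+1) = (2,7)
row: 3 vs 2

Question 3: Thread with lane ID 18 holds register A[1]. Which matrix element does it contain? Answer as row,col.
L=18=>grp=18>>2=4, tig=18&3=2
[1]=>row 4+0=4  col 2·2+1=5

4,5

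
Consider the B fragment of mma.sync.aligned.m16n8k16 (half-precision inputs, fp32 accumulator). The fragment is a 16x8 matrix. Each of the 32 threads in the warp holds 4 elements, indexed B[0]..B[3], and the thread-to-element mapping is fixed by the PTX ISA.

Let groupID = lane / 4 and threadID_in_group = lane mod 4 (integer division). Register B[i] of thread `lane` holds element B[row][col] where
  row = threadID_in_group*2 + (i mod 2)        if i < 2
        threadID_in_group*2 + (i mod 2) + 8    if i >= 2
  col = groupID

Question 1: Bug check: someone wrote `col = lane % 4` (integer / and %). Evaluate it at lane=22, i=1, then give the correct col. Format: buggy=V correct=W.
buggy=2 correct=5

`lane % 4`[22,1]→2
22: G=5,T=2
[1] (2*2+1+0,5) = (5,5)
col: 2 vs 5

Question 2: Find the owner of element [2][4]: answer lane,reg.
c=4->g=4  r=2->rb=0,t=1,b0=0
L=4*4+1=17  i=0*2+0=0

17,0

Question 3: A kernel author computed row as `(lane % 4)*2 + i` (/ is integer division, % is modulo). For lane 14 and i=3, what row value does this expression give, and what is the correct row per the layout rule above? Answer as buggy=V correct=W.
`(lane % 4)*2 + i`[14,3]->7
lane 14: gid=3 (14/4), tid=2 (14%4)
i=3: r=2*2+1+8=13, c=gid=3
row: 7 vs 13

buggy=7 correct=13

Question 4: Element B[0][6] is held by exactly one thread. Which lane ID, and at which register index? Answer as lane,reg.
24,0

c=6->g=6  r=0->rb=0,t=0,b0=0
L=6*4+0=24  i=0*2+0=0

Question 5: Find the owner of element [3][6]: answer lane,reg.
25,1

c=6→G=6  r=3→rhi=0,T=1,p=1
L=6*4+1=25  i=0*2+1=1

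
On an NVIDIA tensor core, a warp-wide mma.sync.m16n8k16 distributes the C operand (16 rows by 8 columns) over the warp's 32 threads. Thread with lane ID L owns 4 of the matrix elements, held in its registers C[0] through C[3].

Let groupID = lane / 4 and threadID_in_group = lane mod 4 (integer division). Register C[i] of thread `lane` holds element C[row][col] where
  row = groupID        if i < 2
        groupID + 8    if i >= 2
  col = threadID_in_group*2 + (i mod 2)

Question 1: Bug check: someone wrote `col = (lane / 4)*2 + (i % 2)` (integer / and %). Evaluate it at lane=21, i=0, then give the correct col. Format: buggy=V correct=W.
buggy=10 correct=2

`(lane / 4)*2 + (i % 2)`[21,0]->10
lane 21->21/4=5, 21 mod 4=1
i=0  r:5+0->5  c:2·1+0->2
col: 10 vs 2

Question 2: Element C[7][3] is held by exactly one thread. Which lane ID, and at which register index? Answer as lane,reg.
29,1

r:7=>grp=7,rB=0  c:3=>tig=1,lo=1
L=7*4+1=29  i=0*2+1=1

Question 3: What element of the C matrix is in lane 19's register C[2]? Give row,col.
L=19→G=19>>2=4, T=19&3=3
[2]→row 4+8=12  col 3·2+0=6

12,6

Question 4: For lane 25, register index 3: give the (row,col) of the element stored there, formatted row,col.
14,3

25: g=6,t=1
[3] (6+8,1*2+1) = (14,3)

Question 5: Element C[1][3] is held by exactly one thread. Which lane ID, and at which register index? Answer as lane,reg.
r:1=>grp=1,rB=0  c:3=>tig=1,lo=1
L=1*4+1=5  i=0*2+1=1

5,1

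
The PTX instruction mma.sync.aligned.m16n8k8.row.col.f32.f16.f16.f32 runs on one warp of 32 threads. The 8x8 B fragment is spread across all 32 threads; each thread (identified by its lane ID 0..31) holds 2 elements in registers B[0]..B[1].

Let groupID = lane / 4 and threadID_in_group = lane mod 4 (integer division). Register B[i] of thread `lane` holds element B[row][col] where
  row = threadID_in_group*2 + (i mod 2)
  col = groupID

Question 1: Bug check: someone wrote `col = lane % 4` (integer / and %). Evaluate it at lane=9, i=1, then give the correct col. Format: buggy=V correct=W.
`lane % 4`[9,1]->1
9: g=2,t=1
[1] (1*2+1,2) = (3,2)
col: 1 vs 2

buggy=1 correct=2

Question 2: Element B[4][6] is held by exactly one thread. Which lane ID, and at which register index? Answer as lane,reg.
c: 6->gid=6  r: 4->tid=2,i&1=0
L=6*4+2=26  i=0=0

26,0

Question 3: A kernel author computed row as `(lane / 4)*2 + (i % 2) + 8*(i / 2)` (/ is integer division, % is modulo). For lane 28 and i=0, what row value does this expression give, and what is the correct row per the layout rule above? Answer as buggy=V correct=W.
`(lane / 4)*2 + (i % 2) + 8*(i / 2)`[28,0]⇒14
lane 28⇒28/4=7, 28 mod 4=0
i=0  r:2·0+0⇒0  c:7
row: 14 vs 0

buggy=14 correct=0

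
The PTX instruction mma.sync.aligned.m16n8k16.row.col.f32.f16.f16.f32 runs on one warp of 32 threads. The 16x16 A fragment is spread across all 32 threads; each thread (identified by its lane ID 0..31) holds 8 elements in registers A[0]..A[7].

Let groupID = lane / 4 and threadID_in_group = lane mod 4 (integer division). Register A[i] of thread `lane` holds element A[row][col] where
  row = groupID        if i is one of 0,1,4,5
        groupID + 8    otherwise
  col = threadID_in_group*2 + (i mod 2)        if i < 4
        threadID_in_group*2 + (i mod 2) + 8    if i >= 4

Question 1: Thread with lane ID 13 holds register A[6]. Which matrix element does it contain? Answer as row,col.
13: grp=3,tig=1
[6] (3+8,1*2+0+8) = (11,10)

11,10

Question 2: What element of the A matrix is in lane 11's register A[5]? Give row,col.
L=11->g=11>>2=2, t=11&3=3
[5]->row 2+0=2  col 3·2+1+8=15

2,15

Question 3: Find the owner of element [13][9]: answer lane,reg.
20,7

r: 13->gid=5,r8=1  c: 9->c8=1,tid=0,i&1=1
L=5*4+0=20  i=1*4+1*2+1=7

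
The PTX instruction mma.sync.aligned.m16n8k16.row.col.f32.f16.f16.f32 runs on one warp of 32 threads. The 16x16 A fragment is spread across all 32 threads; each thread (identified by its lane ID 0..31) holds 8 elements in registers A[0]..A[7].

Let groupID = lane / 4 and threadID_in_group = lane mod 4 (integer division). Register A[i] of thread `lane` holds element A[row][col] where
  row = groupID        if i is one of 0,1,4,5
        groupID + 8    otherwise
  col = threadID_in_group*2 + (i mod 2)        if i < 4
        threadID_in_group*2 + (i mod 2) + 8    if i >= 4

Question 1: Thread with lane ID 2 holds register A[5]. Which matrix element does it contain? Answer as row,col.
2: gid=0,tid=2
[5] (0+0,2*2+1+8) = (0,13)

0,13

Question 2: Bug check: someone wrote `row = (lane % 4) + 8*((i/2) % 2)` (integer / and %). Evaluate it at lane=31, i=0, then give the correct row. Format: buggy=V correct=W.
buggy=3 correct=7

`(lane % 4) + 8*((i/2) % 2)`[31,0]=>3
31: grp=7,tig=3
[0] (7+0,3*2+0+0) = (7,6)
row: 3 vs 7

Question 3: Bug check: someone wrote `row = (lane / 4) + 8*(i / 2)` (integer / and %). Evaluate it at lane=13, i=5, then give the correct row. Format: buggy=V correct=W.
`(lane / 4) + 8*(i / 2)`[13,5]→19
lane 13→13/4=3, 13 mod 4=1
i=5  r:3+0→3  c:2·1+1+8→11
row: 19 vs 3

buggy=19 correct=3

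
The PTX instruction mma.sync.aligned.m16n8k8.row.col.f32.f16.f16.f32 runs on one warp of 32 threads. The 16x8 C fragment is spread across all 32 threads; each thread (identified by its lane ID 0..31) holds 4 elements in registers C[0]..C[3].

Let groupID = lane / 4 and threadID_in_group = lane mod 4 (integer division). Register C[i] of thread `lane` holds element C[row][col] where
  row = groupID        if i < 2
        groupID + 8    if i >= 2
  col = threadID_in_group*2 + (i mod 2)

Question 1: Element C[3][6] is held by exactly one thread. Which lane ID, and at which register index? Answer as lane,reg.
15,0

r=3->g=3,rb=0  c=6->t=3,b0=0
L=3*4+3=15  i=0*2+0=0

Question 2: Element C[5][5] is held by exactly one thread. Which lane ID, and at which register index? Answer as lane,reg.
22,1

r:5=>grp=5,rB=0  c:5=>tig=2,lo=1
L=5*4+2=22  i=0*2+1=1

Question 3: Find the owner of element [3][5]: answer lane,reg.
r=3->g=3,rb=0  c=5->t=2,b0=1
L=3*4+2=14  i=0*2+1=1

14,1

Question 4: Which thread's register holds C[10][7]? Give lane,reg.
11,3

r=10->g=2,rb=1  c=7->t=3,b0=1
L=2*4+3=11  i=1*2+1=3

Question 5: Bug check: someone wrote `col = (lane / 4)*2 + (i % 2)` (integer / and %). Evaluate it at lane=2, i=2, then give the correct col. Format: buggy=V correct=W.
buggy=0 correct=4

`(lane / 4)*2 + (i % 2)`[2,2]->0
L=2->gid=2>>2=0, tid=2&3=2
[2]->row 0+8=8  col 2·2+0=4
col: 0 vs 4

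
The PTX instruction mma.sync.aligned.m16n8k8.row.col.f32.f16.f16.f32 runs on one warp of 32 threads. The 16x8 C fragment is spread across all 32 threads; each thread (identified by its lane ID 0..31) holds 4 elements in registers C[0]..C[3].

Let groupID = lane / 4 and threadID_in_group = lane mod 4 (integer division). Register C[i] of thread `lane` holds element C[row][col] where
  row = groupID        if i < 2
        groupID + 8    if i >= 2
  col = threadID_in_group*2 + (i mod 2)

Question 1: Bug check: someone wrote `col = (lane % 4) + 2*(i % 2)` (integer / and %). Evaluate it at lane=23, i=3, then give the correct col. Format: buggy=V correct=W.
`(lane % 4) + 2*(i % 2)`[23,3]⇒5
lane 23⇒23/4=5, 23 mod 4=3
i=3  r:5+8⇒13  c:2·3+1⇒7
col: 5 vs 7

buggy=5 correct=7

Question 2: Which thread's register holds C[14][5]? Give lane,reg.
r=14→G=6,rhi=1  c=5→T=2,p=1
L=6*4+2=26  i=1*2+1=3

26,3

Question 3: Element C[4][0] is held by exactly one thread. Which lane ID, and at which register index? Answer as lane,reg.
16,0

r=4→G=4,rhi=0  c=0→T=0,p=0
L=4*4+0=16  i=0*2+0=0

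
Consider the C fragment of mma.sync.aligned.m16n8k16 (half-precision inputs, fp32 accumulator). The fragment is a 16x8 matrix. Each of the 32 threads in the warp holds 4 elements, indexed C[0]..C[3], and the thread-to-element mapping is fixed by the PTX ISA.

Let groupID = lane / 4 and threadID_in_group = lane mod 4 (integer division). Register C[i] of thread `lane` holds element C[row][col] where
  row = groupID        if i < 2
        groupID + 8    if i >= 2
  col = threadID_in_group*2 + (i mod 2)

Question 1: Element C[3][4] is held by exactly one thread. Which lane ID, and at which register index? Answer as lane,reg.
14,0

r:3=>grp=3,rB=0  c:4=>tig=2,lo=0
L=3*4+2=14  i=0*2+0=0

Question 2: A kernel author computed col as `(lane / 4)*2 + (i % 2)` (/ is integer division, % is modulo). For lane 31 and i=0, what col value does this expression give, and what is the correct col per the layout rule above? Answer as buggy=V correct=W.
buggy=14 correct=6

`(lane / 4)*2 + (i % 2)`[31,0]⇒14
31: gr=7,th=3
[0] (7+0,3*2+0) = (7,6)
col: 14 vs 6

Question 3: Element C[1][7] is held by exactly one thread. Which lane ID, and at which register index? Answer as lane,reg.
r=1⇒gr=1,Rb=0  c=7⇒th=3,odd=1
L=1*4+3=7  i=0*2+1=1

7,1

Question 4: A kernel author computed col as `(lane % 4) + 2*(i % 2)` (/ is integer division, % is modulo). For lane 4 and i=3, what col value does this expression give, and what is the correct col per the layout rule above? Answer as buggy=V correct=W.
buggy=2 correct=1

`(lane % 4) + 2*(i % 2)`[4,3]->2
lane 4->4/4=1, 4 mod 4=0
i=3  r:1+8->9  c:2·0+1->1
col: 2 vs 1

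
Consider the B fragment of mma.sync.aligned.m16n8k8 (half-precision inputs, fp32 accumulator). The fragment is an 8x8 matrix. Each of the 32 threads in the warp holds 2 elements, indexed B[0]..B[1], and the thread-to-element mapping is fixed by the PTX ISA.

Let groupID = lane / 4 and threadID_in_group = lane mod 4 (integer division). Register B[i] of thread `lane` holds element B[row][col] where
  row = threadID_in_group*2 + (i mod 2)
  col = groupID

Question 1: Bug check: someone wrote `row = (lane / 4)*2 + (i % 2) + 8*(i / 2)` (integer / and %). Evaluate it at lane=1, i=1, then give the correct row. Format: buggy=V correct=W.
buggy=1 correct=3

`(lane / 4)*2 + (i % 2) + 8*(i / 2)`[1,1]→1
lane 1: G=0 (1/4), T=1 (1%4)
i=1: r=1*2+1=3, c=G=0
row: 1 vs 3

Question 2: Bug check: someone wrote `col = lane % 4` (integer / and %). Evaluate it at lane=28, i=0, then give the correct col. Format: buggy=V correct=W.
buggy=0 correct=7

`lane % 4`[28,0]→0
lane 28: G=7 (28/4), T=0 (28%4)
i=0: r=0*2+0=0, c=G=7
col: 0 vs 7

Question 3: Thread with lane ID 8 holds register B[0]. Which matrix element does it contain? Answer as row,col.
8: G=2,T=0
[0] (0*2+0,2) = (0,2)

0,2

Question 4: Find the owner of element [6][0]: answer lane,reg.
c=0⇒gr=0  r=6⇒th=3,odd=0
L=0*4+3=3  i=0=0

3,0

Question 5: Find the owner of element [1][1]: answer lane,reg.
4,1

c=1⇒gr=1  r=1⇒th=0,odd=1
L=1*4+0=4  i=1=1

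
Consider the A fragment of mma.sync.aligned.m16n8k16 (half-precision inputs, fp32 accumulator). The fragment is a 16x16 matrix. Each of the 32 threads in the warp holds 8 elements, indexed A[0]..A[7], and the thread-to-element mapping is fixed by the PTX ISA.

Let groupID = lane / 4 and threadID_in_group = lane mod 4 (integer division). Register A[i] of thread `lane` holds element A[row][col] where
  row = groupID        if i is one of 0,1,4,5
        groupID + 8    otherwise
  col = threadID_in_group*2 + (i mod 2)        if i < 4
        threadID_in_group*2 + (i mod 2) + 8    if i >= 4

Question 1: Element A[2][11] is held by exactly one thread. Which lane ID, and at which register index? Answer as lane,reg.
r=2⇒gr=2,Rb=0  c=11⇒Cb=1,th=1,odd=1
L=2*4+1=9  i=1*4+0*2+1=5

9,5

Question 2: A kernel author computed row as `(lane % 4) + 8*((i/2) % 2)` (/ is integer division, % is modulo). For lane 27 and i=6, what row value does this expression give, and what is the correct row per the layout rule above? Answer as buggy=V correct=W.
`(lane % 4) + 8*((i/2) % 2)`[27,6]⇒11
lane 27⇒27/4=6, 27 mod 4=3
i=6  r:6+8⇒14  c:2·3+0+8⇒14
row: 11 vs 14

buggy=11 correct=14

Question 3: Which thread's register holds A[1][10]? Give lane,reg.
r:1=>grp=1,rB=0  c:10=>cB=1,tig=1,lo=0
L=1*4+1=5  i=1*4+0*2+0=4

5,4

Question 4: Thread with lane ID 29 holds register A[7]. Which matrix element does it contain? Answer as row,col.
15,11

L=29->gid=29>>2=7, tid=29&3=1
[7]->row 7+8=15  col 1·2+1+8=11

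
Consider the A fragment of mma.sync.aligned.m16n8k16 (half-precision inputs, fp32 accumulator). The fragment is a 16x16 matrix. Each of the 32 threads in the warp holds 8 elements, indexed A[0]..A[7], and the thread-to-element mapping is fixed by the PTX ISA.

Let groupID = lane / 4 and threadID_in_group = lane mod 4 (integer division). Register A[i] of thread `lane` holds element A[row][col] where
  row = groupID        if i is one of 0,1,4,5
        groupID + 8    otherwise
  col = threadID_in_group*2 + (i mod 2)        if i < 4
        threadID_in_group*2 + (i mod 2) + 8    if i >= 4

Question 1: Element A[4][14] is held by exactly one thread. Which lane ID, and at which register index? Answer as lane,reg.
r: 4->gid=4,r8=0  c: 14->c8=1,tid=3,i&1=0
L=4*4+3=19  i=1*4+0*2+0=4

19,4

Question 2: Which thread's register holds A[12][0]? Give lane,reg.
r=12→G=4,rhi=1  c=0→chi=0,T=0,p=0
L=4*4+0=16  i=0*4+1*2+0=2

16,2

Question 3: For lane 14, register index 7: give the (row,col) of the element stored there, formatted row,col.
11,13

lane 14=>14/4=3, 14 mod 4=2
i=7  r:3+8=>11  c:2·2+1+8=>13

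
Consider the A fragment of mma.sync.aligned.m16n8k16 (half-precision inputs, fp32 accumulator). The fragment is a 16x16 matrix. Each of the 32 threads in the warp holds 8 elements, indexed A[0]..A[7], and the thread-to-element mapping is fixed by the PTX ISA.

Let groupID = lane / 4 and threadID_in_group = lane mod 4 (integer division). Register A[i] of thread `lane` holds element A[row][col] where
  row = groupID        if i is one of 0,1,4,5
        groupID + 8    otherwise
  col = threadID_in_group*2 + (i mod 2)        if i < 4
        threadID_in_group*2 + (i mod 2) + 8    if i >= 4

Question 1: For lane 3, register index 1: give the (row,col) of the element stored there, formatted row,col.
0,7

lane 3⇒3/4=0, 3 mod 4=3
i=1  r:0+0⇒0  c:2·3+1+0⇒7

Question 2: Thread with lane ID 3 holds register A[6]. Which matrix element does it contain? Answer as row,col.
8,14

L=3->g=3>>2=0, t=3&3=3
[6]->row 0+8=8  col 3·2+0+8=14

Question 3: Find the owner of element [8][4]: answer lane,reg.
r:8=>grp=0,rB=1  c:4=>cB=0,tig=2,lo=0
L=0*4+2=2  i=0*4+1*2+0=2

2,2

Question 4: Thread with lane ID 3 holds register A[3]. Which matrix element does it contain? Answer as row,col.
8,7

L=3->g=3>>2=0, t=3&3=3
[3]->row 0+8=8  col 3·2+1+0=7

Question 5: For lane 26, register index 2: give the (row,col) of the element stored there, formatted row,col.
26: g=6,t=2
[2] (6+8,2*2+0+0) = (14,4)

14,4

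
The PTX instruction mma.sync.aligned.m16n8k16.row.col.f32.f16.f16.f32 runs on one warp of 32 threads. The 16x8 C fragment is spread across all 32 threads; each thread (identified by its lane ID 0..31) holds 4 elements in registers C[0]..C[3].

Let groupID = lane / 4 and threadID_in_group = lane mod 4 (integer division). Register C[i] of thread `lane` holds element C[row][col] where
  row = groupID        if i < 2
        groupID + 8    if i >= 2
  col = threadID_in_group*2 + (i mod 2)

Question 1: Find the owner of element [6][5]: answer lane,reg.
26,1

r:6=>grp=6,rB=0  c:5=>tig=2,lo=1
L=6*4+2=26  i=0*2+1=1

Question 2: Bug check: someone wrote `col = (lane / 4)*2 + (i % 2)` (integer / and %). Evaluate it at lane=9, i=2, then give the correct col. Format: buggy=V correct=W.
buggy=4 correct=2

`(lane / 4)*2 + (i % 2)`[9,2]⇒4
lane 9: gr=2 (9/4), th=1 (9%4)
i=2: r=2+8=10, c=1*2+0=2
col: 4 vs 2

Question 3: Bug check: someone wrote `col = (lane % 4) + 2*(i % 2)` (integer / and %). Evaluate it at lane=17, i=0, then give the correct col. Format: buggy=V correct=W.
`(lane % 4) + 2*(i % 2)`[17,0]->1
17: gid=4,tid=1
[0] (4+0,1*2+0) = (4,2)
col: 1 vs 2

buggy=1 correct=2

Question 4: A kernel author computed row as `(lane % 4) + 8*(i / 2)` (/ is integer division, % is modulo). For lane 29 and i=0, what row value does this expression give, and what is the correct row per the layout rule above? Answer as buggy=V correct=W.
`(lane % 4) + 8*(i / 2)`[29,0]→1
29: G=7,T=1
[0] (7+0,1*2+0) = (7,2)
row: 1 vs 7

buggy=1 correct=7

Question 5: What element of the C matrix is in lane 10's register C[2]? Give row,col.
L=10->g=10>>2=2, t=10&3=2
[2]->row 2+8=10  col 2·2+0=4

10,4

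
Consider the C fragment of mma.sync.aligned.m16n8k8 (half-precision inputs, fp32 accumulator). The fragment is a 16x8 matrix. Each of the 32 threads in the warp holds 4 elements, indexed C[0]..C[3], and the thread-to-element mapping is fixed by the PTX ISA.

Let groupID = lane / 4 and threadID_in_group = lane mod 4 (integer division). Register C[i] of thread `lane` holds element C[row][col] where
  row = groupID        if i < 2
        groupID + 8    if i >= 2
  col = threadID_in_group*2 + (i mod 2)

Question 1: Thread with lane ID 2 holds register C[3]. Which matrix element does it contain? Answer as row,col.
lane 2: g=0 (2/4), t=2 (2%4)
i=3: r=0+8=8, c=2*2+1=5

8,5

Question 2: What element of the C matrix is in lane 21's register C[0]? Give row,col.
lane 21⇒21/4=5, 21 mod 4=1
i=0  r:5+0⇒5  c:2·1+0⇒2

5,2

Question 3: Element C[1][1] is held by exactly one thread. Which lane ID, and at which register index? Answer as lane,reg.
r: 1->gid=1,r8=0  c: 1->tid=0,i&1=1
L=1*4+0=4  i=0*2+1=1

4,1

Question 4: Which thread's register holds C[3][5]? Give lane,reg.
r:3=>grp=3,rB=0  c:5=>tig=2,lo=1
L=3*4+2=14  i=0*2+1=1

14,1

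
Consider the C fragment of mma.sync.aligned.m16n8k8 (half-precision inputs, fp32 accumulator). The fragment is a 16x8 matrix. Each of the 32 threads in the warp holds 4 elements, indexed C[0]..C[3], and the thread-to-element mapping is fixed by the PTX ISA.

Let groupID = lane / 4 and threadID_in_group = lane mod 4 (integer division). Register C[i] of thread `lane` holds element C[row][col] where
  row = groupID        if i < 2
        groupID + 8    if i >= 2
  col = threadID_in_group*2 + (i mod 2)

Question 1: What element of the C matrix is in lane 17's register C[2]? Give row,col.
12,2

lane 17: gr=4 (17/4), th=1 (17%4)
i=2: r=4+8=12, c=1*2+0=2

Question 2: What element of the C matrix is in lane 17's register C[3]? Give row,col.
12,3

L=17⇒gr=17>>2=4, th=17&3=1
[3]⇒row 4+8=12  col 1·2+1=3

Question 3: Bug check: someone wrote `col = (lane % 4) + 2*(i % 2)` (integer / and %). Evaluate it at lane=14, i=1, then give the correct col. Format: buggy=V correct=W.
buggy=4 correct=5

`(lane % 4) + 2*(i % 2)`[14,1]->4
lane 14: gid=3 (14/4), tid=2 (14%4)
i=1: r=3+0=3, c=2*2+1=5
col: 4 vs 5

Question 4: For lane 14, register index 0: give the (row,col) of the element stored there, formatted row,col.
3,4

lane 14: g=3 (14/4), t=2 (14%4)
i=0: r=3+0=3, c=2*2+0=4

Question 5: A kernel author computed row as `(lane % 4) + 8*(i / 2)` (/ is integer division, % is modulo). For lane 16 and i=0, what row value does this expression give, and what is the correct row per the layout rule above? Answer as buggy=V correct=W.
buggy=0 correct=4

`(lane % 4) + 8*(i / 2)`[16,0]->0
lane 16: gid=4 (16/4), tid=0 (16%4)
i=0: r=4+0=4, c=0*2+0=0
row: 0 vs 4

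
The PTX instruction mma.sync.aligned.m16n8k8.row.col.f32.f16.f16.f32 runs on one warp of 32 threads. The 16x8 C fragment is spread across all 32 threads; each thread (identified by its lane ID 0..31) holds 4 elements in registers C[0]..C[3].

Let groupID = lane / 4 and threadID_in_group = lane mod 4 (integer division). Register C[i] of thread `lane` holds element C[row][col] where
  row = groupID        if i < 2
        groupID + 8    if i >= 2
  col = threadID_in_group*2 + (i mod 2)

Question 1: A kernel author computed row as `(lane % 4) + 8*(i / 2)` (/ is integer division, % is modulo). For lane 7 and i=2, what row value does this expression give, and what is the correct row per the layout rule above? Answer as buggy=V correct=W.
`(lane % 4) + 8*(i / 2)`[7,2]→11
lane 7: G=1 (7/4), T=3 (7%4)
i=2: r=1+8=9, c=3*2+0=6
row: 11 vs 9

buggy=11 correct=9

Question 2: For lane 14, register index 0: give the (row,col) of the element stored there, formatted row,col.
L=14→G=14>>2=3, T=14&3=2
[0]→row 3+0=3  col 2·2+0=4

3,4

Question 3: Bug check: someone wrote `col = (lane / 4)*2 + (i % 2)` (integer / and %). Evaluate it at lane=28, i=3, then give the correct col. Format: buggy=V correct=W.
buggy=15 correct=1

`(lane / 4)*2 + (i % 2)`[28,3]⇒15
lane 28⇒28/4=7, 28 mod 4=0
i=3  r:7+8⇒15  c:2·0+1⇒1
col: 15 vs 1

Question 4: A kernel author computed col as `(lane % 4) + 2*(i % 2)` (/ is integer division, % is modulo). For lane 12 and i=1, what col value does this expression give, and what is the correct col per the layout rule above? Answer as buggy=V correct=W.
`(lane % 4) + 2*(i % 2)`[12,1]=>2
lane 12=>12/4=3, 12 mod 4=0
i=1  r:3+0=>3  c:2·0+1=>1
col: 2 vs 1

buggy=2 correct=1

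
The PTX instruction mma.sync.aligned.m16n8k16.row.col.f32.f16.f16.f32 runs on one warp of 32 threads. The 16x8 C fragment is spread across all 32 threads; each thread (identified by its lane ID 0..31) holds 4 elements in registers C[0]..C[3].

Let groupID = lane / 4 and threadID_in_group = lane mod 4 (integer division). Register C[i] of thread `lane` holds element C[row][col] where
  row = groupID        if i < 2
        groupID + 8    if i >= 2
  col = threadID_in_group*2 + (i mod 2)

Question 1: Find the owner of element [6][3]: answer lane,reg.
25,1

r=6->g=6,rb=0  c=3->t=1,b0=1
L=6*4+1=25  i=0*2+1=1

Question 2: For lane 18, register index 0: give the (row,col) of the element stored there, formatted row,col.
4,4

18: grp=4,tig=2
[0] (4+0,2*2+0) = (4,4)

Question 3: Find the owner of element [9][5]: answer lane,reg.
6,3

r=9→G=1,rhi=1  c=5→T=2,p=1
L=1*4+2=6  i=1*2+1=3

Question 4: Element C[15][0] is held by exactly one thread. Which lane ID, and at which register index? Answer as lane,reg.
28,2

r: 15->gid=7,r8=1  c: 0->tid=0,i&1=0
L=7*4+0=28  i=1*2+0=2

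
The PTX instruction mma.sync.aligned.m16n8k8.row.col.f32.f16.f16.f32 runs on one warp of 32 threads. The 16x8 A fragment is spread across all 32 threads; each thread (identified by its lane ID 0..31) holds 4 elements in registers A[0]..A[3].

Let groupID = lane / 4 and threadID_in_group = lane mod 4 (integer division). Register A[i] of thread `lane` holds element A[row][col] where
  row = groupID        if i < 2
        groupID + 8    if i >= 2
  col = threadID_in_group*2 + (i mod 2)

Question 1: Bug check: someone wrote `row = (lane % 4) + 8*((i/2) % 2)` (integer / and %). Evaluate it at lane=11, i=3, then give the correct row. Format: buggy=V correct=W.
buggy=11 correct=10

`(lane % 4) + 8*((i/2) % 2)`[11,3]⇒11
11: gr=2,th=3
[3] (2+8,3*2+1) = (10,7)
row: 11 vs 10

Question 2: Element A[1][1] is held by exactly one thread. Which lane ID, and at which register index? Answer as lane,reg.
4,1

r=1⇒gr=1,Rb=0  c=1⇒th=0,odd=1
L=1*4+0=4  i=0*2+1=1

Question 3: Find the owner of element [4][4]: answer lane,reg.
18,0

r=4⇒gr=4,Rb=0  c=4⇒th=2,odd=0
L=4*4+2=18  i=0*2+0=0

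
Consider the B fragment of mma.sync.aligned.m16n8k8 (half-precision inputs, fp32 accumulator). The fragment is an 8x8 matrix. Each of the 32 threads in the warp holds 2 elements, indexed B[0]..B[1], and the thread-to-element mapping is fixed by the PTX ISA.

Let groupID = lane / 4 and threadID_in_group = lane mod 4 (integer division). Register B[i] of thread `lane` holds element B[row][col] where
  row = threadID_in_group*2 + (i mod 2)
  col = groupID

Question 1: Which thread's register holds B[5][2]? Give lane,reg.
c:2=>grp=2  r:5=>tig=2,lo=1
L=2*4+2=10  i=1=1

10,1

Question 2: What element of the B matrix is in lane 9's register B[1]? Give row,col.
3,2

lane 9->9/4=2, 9 mod 4=1
i=1  r:2·1+1->3  c:2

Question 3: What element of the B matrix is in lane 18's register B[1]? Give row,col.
5,4

18: G=4,T=2
[1] (2*2+1,4) = (5,4)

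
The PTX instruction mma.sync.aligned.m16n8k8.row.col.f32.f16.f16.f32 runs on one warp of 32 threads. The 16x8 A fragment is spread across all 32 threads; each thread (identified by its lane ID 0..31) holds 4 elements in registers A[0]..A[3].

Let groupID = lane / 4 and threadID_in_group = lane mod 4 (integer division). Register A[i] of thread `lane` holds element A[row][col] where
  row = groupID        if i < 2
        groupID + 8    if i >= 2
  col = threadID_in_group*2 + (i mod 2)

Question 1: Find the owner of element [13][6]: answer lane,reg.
23,2

r=13->g=5,rb=1  c=6->t=3,b0=0
L=5*4+3=23  i=1*2+0=2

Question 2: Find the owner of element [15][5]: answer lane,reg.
30,3

r=15→G=7,rhi=1  c=5→T=2,p=1
L=7*4+2=30  i=1*2+1=3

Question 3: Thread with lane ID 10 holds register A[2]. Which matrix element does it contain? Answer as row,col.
10,4

10: grp=2,tig=2
[2] (2+8,2*2+0) = (10,4)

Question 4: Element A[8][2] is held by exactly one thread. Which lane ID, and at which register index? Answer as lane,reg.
r=8->g=0,rb=1  c=2->t=1,b0=0
L=0*4+1=1  i=1*2+0=2

1,2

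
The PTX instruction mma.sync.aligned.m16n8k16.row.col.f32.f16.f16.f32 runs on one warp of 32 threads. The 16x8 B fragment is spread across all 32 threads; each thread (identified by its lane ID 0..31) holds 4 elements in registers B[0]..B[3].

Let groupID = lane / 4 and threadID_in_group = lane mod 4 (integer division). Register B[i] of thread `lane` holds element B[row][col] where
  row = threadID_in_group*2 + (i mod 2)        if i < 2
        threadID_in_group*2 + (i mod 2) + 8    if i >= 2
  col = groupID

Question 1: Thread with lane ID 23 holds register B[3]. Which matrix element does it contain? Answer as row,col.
15,5

L=23->g=23>>2=5, t=23&3=3
[3]->row 3·2+1+8=15  col g=5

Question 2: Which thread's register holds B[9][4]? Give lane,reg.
16,3

c=4→G=4  r=9→rhi=1,T=0,p=1
L=4*4+0=16  i=1*2+1=3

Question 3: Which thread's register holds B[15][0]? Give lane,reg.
3,3

c: 0->gid=0  r: 15->r8=1,tid=3,i&1=1
L=0*4+3=3  i=1*2+1=3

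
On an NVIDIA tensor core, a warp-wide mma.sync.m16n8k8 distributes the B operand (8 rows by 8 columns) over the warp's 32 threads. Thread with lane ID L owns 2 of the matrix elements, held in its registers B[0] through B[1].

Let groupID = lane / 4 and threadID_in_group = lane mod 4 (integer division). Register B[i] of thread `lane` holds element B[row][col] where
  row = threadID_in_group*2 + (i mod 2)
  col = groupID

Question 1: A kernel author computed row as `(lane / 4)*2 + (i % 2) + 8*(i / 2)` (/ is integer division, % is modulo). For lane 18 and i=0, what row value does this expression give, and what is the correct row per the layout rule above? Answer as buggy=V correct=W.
`(lane / 4)*2 + (i % 2) + 8*(i / 2)`[18,0]⇒8
L=18⇒gr=18>>2=4, th=18&3=2
[0]⇒row 2·2+0=4  col gr=4
row: 8 vs 4

buggy=8 correct=4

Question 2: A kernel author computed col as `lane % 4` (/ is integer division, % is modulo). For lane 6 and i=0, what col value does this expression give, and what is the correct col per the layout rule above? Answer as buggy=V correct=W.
buggy=2 correct=1

`lane % 4`[6,0]⇒2
lane 6: gr=1 (6/4), th=2 (6%4)
i=0: r=2*2+0=4, c=gr=1
col: 2 vs 1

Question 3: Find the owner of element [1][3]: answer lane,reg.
12,1

c:3=>grp=3  r:1=>tig=0,lo=1
L=3*4+0=12  i=1=1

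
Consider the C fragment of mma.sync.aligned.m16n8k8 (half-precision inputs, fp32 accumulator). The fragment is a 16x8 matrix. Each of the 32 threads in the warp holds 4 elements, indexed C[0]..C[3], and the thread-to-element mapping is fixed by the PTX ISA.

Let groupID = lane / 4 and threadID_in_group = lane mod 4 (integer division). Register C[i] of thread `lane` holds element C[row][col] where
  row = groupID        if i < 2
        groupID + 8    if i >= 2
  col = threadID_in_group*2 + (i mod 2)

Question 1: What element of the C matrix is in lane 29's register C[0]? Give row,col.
7,2

L=29⇒gr=29>>2=7, th=29&3=1
[0]⇒row 7+0=7  col 1·2+0=2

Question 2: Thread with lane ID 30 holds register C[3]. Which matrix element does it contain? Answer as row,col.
30: gid=7,tid=2
[3] (7+8,2*2+1) = (15,5)

15,5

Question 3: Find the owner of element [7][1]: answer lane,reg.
28,1

r=7->g=7,rb=0  c=1->t=0,b0=1
L=7*4+0=28  i=0*2+1=1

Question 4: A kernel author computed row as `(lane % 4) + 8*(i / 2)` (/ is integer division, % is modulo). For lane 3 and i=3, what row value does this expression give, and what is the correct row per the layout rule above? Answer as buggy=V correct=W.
buggy=11 correct=8

`(lane % 4) + 8*(i / 2)`[3,3]->11
3: gid=0,tid=3
[3] (0+8,3*2+1) = (8,7)
row: 11 vs 8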